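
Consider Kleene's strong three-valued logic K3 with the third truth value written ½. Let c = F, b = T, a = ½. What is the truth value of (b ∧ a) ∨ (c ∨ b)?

T

b ∧ a = T ∧ ½ = ½
c ∨ b = F ∨ T = T
(b ∧ a) ∨ (c ∨ b) = ½ ∨ T = T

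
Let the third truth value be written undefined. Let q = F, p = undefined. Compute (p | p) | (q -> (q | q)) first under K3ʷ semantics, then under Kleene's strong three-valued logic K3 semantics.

In K3ʷ: p | p = undefined | undefined = undefined
q | q = F | F = F
q -> (q | q) = F -> F = T
(p | p) | (q -> (q | q)) = undefined | T = undefined
In Kleene's strong three-valued logic K3: p | p = undefined | undefined = undefined
q | q = F | F = F
q -> (q | q) = F -> F = T
(p | p) | (q -> (q | q)) = undefined | T = T
They differ because K3ʷ and Kleene's strong three-valued logic K3 treat undefined differently under the binary connectives.

undefined; T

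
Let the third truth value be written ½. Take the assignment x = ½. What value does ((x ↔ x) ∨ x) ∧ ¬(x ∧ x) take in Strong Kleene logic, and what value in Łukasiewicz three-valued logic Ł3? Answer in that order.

In Strong Kleene logic: x ↔ x = ½ ↔ ½ = ½
(x ↔ x) ∨ x = ½ ∨ ½ = ½
x ∧ x = ½ ∧ ½ = ½
¬(x ∧ x) = ¬½ = ½
((x ↔ x) ∨ x) ∧ ¬(x ∧ x) = ½ ∧ ½ = ½
In Łukasiewicz three-valued logic Ł3: x ↔ x = ½ ↔ ½ = 1
(x ↔ x) ∨ x = 1 ∨ ½ = 1
x ∧ x = ½ ∧ ½ = ½
¬(x ∧ x) = ¬½ = ½
((x ↔ x) ∨ x) ∧ ¬(x ∧ x) = 1 ∧ ½ = ½

½; ½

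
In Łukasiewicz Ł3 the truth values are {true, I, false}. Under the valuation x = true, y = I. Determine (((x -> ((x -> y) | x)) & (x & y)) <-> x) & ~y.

x -> y = true -> I = I  [min(1, 1−1+½)]
(x -> y) | x = I | true = true
x -> ((x -> y) | x) = true -> true = true
x & y = true & I = I
(x -> ((x -> y) | x)) & (x & y) = true & I = I
((x -> ((x -> y) | x)) & (x & y)) <-> x = I <-> true = I
~y = ~I = I
(((x -> ((x -> y) | x)) & (x & y)) <-> x) & ~y = I & I = I

I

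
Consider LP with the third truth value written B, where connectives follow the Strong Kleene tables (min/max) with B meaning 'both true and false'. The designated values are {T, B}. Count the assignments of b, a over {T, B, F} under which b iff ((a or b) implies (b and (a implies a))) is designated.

Of the 9 assignments, 8 give a value in {T, B}.

8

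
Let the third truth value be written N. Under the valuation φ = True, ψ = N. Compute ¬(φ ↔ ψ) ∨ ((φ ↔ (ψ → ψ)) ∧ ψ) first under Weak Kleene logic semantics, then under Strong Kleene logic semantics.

In Weak Kleene logic: φ ↔ ψ = True ↔ N = N
¬(φ ↔ ψ) = ¬N = N
ψ → ψ = N → N = N
φ ↔ (ψ → ψ) = True ↔ N = N
(φ ↔ (ψ → ψ)) ∧ ψ = N ∧ N = N
¬(φ ↔ ψ) ∨ ((φ ↔ (ψ → ψ)) ∧ ψ) = N ∨ N = N
In Strong Kleene logic: φ ↔ ψ = True ↔ N = N
¬(φ ↔ ψ) = ¬N = N
ψ → ψ = N → N = N
φ ↔ (ψ → ψ) = True ↔ N = N
(φ ↔ (ψ → ψ)) ∧ ψ = N ∧ N = N
¬(φ ↔ ψ) ∨ ((φ ↔ (ψ → ψ)) ∧ ψ) = N ∨ N = N

N; N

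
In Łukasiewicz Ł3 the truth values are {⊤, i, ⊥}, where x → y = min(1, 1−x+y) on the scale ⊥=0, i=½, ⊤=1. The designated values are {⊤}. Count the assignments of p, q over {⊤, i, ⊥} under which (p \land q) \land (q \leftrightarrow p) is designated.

1

Designated under: (p=⊤, q=⊤).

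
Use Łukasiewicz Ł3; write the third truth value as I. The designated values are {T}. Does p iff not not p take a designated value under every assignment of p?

Yes

Every assignment of p over {T, I, F} gives a value in {T}.
In particular, with p=I: p iff not not p = T.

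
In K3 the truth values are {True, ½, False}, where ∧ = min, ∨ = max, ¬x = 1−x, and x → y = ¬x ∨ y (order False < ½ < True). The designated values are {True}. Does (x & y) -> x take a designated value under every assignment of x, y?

Countermodel: x=½, y=True gives ½, which is not designated.

No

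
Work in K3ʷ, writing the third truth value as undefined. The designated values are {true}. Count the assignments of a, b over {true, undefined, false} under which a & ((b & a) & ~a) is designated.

Of the 9 assignments, 0 give a value in {true}.

0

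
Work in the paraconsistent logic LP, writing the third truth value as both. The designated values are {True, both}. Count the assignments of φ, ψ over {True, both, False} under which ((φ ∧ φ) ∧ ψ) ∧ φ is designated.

4

Designated under: (φ=True, ψ=True); (φ=True, ψ=both); (φ=both, ψ=True); (φ=both, ψ=both).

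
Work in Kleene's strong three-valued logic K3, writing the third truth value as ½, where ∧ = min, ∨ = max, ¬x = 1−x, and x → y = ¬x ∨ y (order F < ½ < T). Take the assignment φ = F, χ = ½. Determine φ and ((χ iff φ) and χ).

χ iff φ = ½ iff F = ½
(χ iff φ) and χ = ½ and ½ = ½
φ and ((χ iff φ) and χ) = F and ½ = F

F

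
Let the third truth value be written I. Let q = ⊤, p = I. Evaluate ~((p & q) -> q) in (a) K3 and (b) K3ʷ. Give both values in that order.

In K3: p & q = I & ⊤ = I
(p & q) -> q = I -> ⊤ = ⊤
~((p & q) -> q) = ~⊤ = ⊥
In K3ʷ: p & q = I & ⊤ = I
(p & q) -> q = I -> ⊤ = I  [any arg is the third value ⇒ result is the third value]
~((p & q) -> q) = ~I = I
They differ because K3 and K3ʷ treat I differently under the binary connectives.

⊥; I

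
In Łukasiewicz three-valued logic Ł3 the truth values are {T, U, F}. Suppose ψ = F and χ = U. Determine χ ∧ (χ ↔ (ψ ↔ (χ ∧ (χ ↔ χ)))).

χ ↔ χ = U ↔ U = T  [1 − |½−½|]
χ ∧ (χ ↔ χ) = U ∧ T = U
ψ ↔ (χ ∧ (χ ↔ χ)) = F ↔ U = U
χ ↔ (ψ ↔ (χ ∧ (χ ↔ χ))) = U ↔ U = T
χ ∧ (χ ↔ (ψ ↔ (χ ∧ (χ ↔ χ)))) = U ∧ T = U

U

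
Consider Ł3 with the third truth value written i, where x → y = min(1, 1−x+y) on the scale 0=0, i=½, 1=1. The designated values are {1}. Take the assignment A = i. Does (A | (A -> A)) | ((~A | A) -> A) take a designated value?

Yes

A -> A = i -> i = 1  [min(1, 1−½+½)]
A | (A -> A) = i | 1 = 1
~A = ~i = i
~A | A = i | i = i
(~A | A) -> A = i -> i = 1
(A | (A -> A)) | ((~A | A) -> A) = 1 | 1 = 1
1 ∈ {1}.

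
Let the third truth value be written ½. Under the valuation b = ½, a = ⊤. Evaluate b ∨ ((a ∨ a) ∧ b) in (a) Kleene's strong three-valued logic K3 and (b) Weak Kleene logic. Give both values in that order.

In Kleene's strong three-valued logic K3: a ∨ a = ⊤ ∨ ⊤ = ⊤
(a ∨ a) ∧ b = ⊤ ∧ ½ = ½
b ∨ ((a ∨ a) ∧ b) = ½ ∨ ½ = ½
In Weak Kleene logic: a ∨ a = ⊤ ∨ ⊤ = ⊤
(a ∨ a) ∧ b = ⊤ ∧ ½ = ½
b ∨ ((a ∨ a) ∧ b) = ½ ∨ ½ = ½

½; ½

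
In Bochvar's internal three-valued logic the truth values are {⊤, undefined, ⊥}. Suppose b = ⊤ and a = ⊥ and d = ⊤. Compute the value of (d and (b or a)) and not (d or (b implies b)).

⊥

b or a = ⊤ or ⊥ = ⊤
d and (b or a) = ⊤ and ⊤ = ⊤
b implies b = ⊤ implies ⊤ = ⊤
d or (b implies b) = ⊤ or ⊤ = ⊤
not (d or (b implies b)) = not ⊤ = ⊥
(d and (b or a)) and not (d or (b implies b)) = ⊤ and ⊥ = ⊥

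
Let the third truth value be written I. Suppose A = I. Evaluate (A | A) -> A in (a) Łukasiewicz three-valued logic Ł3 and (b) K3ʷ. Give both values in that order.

⊤; I

In Łukasiewicz three-valued logic Ł3: A | A = I | I = I
(A | A) -> A = I -> I = ⊤  [min(1, 1−½+½)]
In K3ʷ: A | A = I | I = I
(A | A) -> A = I -> I = I  [any arg is the third value ⇒ result is the third value]
They differ because Łukasiewicz three-valued logic Ł3 and K3ʷ treat I differently under the binary connectives.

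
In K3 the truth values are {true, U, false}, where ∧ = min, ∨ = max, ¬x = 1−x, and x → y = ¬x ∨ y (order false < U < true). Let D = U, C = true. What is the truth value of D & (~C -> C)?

~C = ~true = false
~C -> C = false -> true = true
D & (~C -> C) = U & true = U

U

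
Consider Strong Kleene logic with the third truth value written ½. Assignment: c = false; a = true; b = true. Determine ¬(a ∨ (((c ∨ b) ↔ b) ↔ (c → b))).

c ∨ b = false ∨ true = true
(c ∨ b) ↔ b = true ↔ true = true
c → b = false → true = true
((c ∨ b) ↔ b) ↔ (c → b) = true ↔ true = true
a ∨ (((c ∨ b) ↔ b) ↔ (c → b)) = true ∨ true = true
¬(a ∨ (((c ∨ b) ↔ b) ↔ (c → b))) = ¬true = false

false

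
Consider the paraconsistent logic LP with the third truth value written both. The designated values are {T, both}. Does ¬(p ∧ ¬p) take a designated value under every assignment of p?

Yes

Every assignment of p over {T, both, F} gives a value in {T, both}.
In particular, with p=both: ¬(p ∧ ¬p) = both.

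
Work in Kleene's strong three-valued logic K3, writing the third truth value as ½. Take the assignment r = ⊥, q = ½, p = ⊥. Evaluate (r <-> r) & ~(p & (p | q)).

r <-> r = ⊥ <-> ⊥ = ⊤
p | q = ⊥ | ½ = ½
p & (p | q) = ⊥ & ½ = ⊥
~(p & (p | q)) = ~⊥ = ⊤
(r <-> r) & ~(p & (p | q)) = ⊤ & ⊤ = ⊤

⊤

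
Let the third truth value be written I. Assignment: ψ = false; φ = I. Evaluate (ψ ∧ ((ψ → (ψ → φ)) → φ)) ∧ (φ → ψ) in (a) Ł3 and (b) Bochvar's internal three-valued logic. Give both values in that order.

false; I

In Ł3: ψ → φ = false → I = true  [min(1, 1−0+½)]
ψ → (ψ → φ) = false → true = true
(ψ → (ψ → φ)) → φ = true → I = I
ψ ∧ ((ψ → (ψ → φ)) → φ) = false ∧ I = false
φ → ψ = I → false = I
(ψ ∧ ((ψ → (ψ → φ)) → φ)) ∧ (φ → ψ) = false ∧ I = false
In Bochvar's internal three-valued logic: ψ → φ = false → I = I  [any arg is the third value ⇒ result is the third value]
ψ → (ψ → φ) = false → I = I
(ψ → (ψ → φ)) → φ = I → I = I
ψ ∧ ((ψ → (ψ → φ)) → φ) = false ∧ I = I
φ → ψ = I → false = I
(ψ ∧ ((ψ → (ψ → φ)) → φ)) ∧ (φ → ψ) = I ∧ I = I
They differ because Ł3 and Bochvar's internal three-valued logic treat I differently under the binary connectives.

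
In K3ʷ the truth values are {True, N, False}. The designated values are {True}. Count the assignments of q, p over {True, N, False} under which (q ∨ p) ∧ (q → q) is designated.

3

Designated under: (q=True, p=True); (q=True, p=False); (q=False, p=True).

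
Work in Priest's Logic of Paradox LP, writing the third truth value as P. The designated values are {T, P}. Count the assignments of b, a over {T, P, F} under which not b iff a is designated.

Of the 9 assignments, 7 give a value in {T, P}.

7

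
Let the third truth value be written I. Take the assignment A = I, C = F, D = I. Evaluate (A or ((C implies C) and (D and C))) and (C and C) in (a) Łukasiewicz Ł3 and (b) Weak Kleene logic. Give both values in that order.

F; I

In Łukasiewicz Ł3: C implies C = F implies F = T
D and C = I and F = F
(C implies C) and (D and C) = T and F = F
A or ((C implies C) and (D and C)) = I or F = I
C and C = F and F = F
(A or ((C implies C) and (D and C))) and (C and C) = I and F = F
In Weak Kleene logic: C implies C = F implies F = T
D and C = I and F = I
(C implies C) and (D and C) = T and I = I
A or ((C implies C) and (D and C)) = I or I = I
C and C = F and F = F
(A or ((C implies C) and (D and C))) and (C and C) = I and F = I
They differ because Łukasiewicz Ł3 and Weak Kleene logic treat I differently under the binary connectives.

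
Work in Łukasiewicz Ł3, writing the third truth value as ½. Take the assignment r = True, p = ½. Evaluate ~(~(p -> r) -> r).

p -> r = ½ -> True = True  [min(1, 1−½+1)]
~(p -> r) = ~True = False
~(p -> r) -> r = False -> True = True
~(~(p -> r) -> r) = ~True = False

False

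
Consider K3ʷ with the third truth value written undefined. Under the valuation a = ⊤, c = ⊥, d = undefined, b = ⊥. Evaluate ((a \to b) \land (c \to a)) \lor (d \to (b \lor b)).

a \to b = ⊤ \to ⊥ = ⊥
c \to a = ⊥ \to ⊤ = ⊤
(a \to b) \land (c \to a) = ⊥ \land ⊤ = ⊥
b \lor b = ⊥ \lor ⊥ = ⊥
d \to (b \lor b) = undefined \to ⊥ = undefined  [any arg is the third value ⇒ result is the third value]
((a \to b) \land (c \to a)) \lor (d \to (b \lor b)) = ⊥ \lor undefined = undefined

undefined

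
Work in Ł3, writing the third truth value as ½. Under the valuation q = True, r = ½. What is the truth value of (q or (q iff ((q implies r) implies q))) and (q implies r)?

q implies r = True implies ½ = ½  [min(1, 1−1+½)]
(q implies r) implies q = ½ implies True = True
q iff ((q implies r) implies q) = True iff True = True
q or (q iff ((q implies r) implies q)) = True or True = True
q implies r = True implies ½ = ½
(q or (q iff ((q implies r) implies q))) and (q implies r) = True and ½ = ½

½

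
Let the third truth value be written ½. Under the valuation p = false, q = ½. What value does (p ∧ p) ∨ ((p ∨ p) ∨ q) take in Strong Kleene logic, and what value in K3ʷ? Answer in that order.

In Strong Kleene logic: p ∧ p = false ∧ false = false
p ∨ p = false ∨ false = false
(p ∨ p) ∨ q = false ∨ ½ = ½
(p ∧ p) ∨ ((p ∨ p) ∨ q) = false ∨ ½ = ½
In K3ʷ: p ∧ p = false ∧ false = false
p ∨ p = false ∨ false = false
(p ∨ p) ∨ q = false ∨ ½ = ½
(p ∧ p) ∨ ((p ∨ p) ∨ q) = false ∨ ½ = ½

½; ½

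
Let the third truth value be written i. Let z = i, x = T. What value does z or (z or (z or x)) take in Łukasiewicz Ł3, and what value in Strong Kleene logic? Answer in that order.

T; T

In Łukasiewicz Ł3: z or x = i or T = T
z or (z or x) = i or T = T
z or (z or (z or x)) = i or T = T
In Strong Kleene logic: z or x = i or T = T
z or (z or x) = i or T = T
z or (z or (z or x)) = i or T = T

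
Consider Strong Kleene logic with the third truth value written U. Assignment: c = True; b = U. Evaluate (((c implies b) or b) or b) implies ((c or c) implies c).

c implies b = True implies U = U  [not True or U]
(c implies b) or b = U or U = U
((c implies b) or b) or b = U or U = U
c or c = True or True = True
(c or c) implies c = True implies True = True
(((c implies b) or b) or b) implies ((c or c) implies c) = U implies True = True

True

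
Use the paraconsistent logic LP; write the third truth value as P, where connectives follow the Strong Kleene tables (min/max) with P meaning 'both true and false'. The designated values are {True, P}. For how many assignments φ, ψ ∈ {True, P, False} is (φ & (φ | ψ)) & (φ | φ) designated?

Of the 9 assignments, 6 give a value in {True, P}.

6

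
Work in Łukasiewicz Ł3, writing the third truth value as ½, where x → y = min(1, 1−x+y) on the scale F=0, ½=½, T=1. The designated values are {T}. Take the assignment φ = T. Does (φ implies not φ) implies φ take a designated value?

not φ = not T = F
φ implies not φ = T implies F = F
(φ implies not φ) implies φ = F implies T = T
T ∈ {T}.

Yes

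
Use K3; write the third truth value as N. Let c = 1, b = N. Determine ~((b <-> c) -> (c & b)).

N

b <-> c = N <-> 1 = N
c & b = 1 & N = N
(b <-> c) -> (c & b) = N -> N = N  [~N | N]
~((b <-> c) -> (c & b)) = ~N = N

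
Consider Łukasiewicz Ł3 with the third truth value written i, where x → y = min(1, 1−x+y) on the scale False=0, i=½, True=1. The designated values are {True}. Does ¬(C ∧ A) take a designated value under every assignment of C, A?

Countermodel: C=True, A=True gives False, which is not designated.

No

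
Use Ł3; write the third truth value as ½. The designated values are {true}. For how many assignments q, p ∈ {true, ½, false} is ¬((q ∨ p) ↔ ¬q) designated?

4

Designated under: (q=true, p=true); (q=true, p=½); (q=true, p=false); (q=false, p=false).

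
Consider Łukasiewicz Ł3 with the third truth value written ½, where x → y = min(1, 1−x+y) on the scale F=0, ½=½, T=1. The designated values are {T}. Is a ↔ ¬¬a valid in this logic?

Yes

Every assignment of a over {T, ½, F} gives a value in {T}.
In particular, with a=½: a ↔ ¬¬a = T.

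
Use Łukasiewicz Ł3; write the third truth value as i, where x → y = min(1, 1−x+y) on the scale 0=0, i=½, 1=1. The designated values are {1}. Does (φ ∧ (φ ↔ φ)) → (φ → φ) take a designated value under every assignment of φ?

Every assignment of φ over {1, i, 0} gives a value in {1}.
In particular, with φ=i: (φ ∧ (φ ↔ φ)) → (φ → φ) = 1.

Yes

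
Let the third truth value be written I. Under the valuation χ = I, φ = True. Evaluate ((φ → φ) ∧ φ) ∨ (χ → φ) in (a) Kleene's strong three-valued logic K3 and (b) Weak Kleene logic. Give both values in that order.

In Kleene's strong three-valued logic K3: φ → φ = True → True = True
(φ → φ) ∧ φ = True ∧ True = True
χ → φ = I → True = True  [¬I ∨ True]
((φ → φ) ∧ φ) ∨ (χ → φ) = True ∨ True = True
In Weak Kleene logic: φ → φ = True → True = True
(φ → φ) ∧ φ = True ∧ True = True
χ → φ = I → True = I  [any arg is the third value ⇒ result is the third value]
((φ → φ) ∧ φ) ∨ (χ → φ) = True ∨ I = I
They differ because Kleene's strong three-valued logic K3 and Weak Kleene logic treat I differently under the binary connectives.

True; I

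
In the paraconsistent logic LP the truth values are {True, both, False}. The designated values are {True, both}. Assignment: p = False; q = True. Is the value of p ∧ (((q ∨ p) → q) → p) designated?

q ∨ p = True ∨ False = True
(q ∨ p) → q = True → True = True
((q ∨ p) → q) → p = True → False = False
p ∧ (((q ∨ p) → q) → p) = False ∧ False = False
False ∉ {True, both}.

No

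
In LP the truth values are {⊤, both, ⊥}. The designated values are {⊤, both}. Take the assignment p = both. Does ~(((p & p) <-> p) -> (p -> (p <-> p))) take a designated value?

Yes

p & p = both & both = both
(p & p) <-> p = both <-> both = both
p <-> p = both <-> both = both
p -> (p <-> p) = both -> both = both  [~both | both]
((p & p) <-> p) -> (p -> (p <-> p)) = both -> both = both
~(((p & p) <-> p) -> (p -> (p <-> p))) = ~both = both
both ∈ {⊤, both}.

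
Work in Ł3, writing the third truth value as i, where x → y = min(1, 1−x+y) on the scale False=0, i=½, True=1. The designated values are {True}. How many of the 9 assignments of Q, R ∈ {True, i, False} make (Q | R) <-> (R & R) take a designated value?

Of the 9 assignments, 6 give a value in {True}.

6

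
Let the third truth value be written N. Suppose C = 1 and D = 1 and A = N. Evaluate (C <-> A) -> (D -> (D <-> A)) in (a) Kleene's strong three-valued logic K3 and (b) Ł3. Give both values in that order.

N; 1

In Kleene's strong three-valued logic K3: C <-> A = 1 <-> N = N
D <-> A = 1 <-> N = N
D -> (D <-> A) = 1 -> N = N  [~1 | N]
(C <-> A) -> (D -> (D <-> A)) = N -> N = N
In Ł3: C <-> A = 1 <-> N = N
D <-> A = 1 <-> N = N
D -> (D <-> A) = 1 -> N = N
(C <-> A) -> (D -> (D <-> A)) = N -> N = 1
They differ because Kleene's strong three-valued logic K3 and Ł3 treat N differently under implication.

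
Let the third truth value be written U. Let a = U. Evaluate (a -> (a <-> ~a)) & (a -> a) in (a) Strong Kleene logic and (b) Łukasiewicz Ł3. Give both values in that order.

U; True

In Strong Kleene logic: ~a = ~U = U
a <-> ~a = U <-> U = U
a -> (a <-> ~a) = U -> U = U  [~U | U]
a -> a = U -> U = U
(a -> (a <-> ~a)) & (a -> a) = U & U = U
In Łukasiewicz Ł3: ~a = ~U = U
a <-> ~a = U <-> U = True
a -> (a <-> ~a) = U -> True = True
a -> a = U -> U = True
(a -> (a <-> ~a)) & (a -> a) = True & True = True
They differ because Strong Kleene logic and Łukasiewicz Ł3 treat U differently under implication.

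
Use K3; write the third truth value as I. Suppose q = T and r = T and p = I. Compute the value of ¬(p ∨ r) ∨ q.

T

p ∨ r = I ∨ T = T
¬(p ∨ r) = ¬T = F
¬(p ∨ r) ∨ q = F ∨ T = T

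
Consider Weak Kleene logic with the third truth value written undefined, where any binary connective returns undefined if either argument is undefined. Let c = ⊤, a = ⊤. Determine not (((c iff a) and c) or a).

c iff a = ⊤ iff ⊤ = ⊤
(c iff a) and c = ⊤ and ⊤ = ⊤
((c iff a) and c) or a = ⊤ or ⊤ = ⊤
not (((c iff a) and c) or a) = not ⊤ = ⊥

⊥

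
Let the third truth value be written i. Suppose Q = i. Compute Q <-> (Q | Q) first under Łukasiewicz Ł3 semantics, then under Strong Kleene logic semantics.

1; i

In Łukasiewicz Ł3: Q | Q = i | i = i
Q <-> (Q | Q) = i <-> i = 1  [1 − |½−½|]
In Strong Kleene logic: Q | Q = i | i = i
Q <-> (Q | Q) = i <-> i = i
They differ because Łukasiewicz Ł3 and Strong Kleene logic treat i differently under implication.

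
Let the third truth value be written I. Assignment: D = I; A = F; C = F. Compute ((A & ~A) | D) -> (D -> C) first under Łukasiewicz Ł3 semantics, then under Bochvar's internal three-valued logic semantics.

T; I

In Łukasiewicz Ł3: ~A = ~F = T
A & ~A = F & T = F
(A & ~A) | D = F | I = I
D -> C = I -> F = I  [min(1, 1−½+0)]
((A & ~A) | D) -> (D -> C) = I -> I = T
In Bochvar's internal three-valued logic: ~A = ~F = T
A & ~A = F & T = F
(A & ~A) | D = F | I = I
D -> C = I -> F = I  [any arg is the third value ⇒ result is the third value]
((A & ~A) | D) -> (D -> C) = I -> I = I
They differ because Łukasiewicz Ł3 and Bochvar's internal three-valued logic treat I differently under the binary connectives.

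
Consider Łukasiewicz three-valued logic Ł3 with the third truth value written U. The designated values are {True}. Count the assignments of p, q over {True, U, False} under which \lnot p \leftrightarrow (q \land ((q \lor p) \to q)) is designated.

3

Designated under: (p=True, q=False); (p=U, q=U); (p=False, q=True).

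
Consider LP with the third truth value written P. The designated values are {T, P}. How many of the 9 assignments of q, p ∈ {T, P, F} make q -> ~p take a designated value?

Of the 9 assignments, 8 give a value in {T, P}.

8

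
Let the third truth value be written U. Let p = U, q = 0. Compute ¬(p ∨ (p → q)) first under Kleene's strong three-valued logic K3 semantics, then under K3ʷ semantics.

U; U

In Kleene's strong three-valued logic K3: p → q = U → 0 = U  [¬U ∨ 0]
p ∨ (p → q) = U ∨ U = U
¬(p ∨ (p → q)) = ¬U = U
In K3ʷ: p → q = U → 0 = U  [any arg is the third value ⇒ result is the third value]
p ∨ (p → q) = U ∨ U = U
¬(p ∨ (p → q)) = ¬U = U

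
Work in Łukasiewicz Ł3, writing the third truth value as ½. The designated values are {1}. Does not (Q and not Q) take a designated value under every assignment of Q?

No

Countermodel: Q=½ gives ½, which is not designated.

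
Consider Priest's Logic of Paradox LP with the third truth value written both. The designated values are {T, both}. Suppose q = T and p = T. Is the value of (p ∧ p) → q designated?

Yes

p ∧ p = T ∧ T = T
(p ∧ p) → q = T → T = T
T ∈ {T, both}.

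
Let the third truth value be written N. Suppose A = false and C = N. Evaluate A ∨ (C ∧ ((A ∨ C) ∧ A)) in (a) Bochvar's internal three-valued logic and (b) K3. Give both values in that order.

N; false

In Bochvar's internal three-valued logic: A ∨ C = false ∨ N = N
(A ∨ C) ∧ A = N ∧ false = N
C ∧ ((A ∨ C) ∧ A) = N ∧ N = N
A ∨ (C ∧ ((A ∨ C) ∧ A)) = false ∨ N = N
In K3: A ∨ C = false ∨ N = N
(A ∨ C) ∧ A = N ∧ false = false
C ∧ ((A ∨ C) ∧ A) = N ∧ false = false
A ∨ (C ∧ ((A ∨ C) ∧ A)) = false ∨ false = false
They differ because Bochvar's internal three-valued logic and K3 treat N differently under the binary connectives.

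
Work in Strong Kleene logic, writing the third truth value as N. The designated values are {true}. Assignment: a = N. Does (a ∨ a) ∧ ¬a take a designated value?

No

a ∨ a = N ∨ N = N
¬a = ¬N = N
(a ∨ a) ∧ ¬a = N ∧ N = N
N ∉ {true}.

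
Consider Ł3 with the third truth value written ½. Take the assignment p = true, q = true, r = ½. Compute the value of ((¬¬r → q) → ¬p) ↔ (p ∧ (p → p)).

¬r = ¬½ = ½
¬¬r = ¬½ = ½
¬¬r → q = ½ → true = true  [min(1, 1−½+1)]
¬p = ¬true = false
(¬¬r → q) → ¬p = true → false = false
p → p = true → true = true
p ∧ (p → p) = true ∧ true = true
((¬¬r → q) → ¬p) ↔ (p ∧ (p → p)) = false ↔ true = false

false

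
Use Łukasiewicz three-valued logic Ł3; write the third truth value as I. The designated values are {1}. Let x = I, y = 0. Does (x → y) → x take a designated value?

Yes

x → y = I → 0 = I  [min(1, 1−½+0)]
(x → y) → x = I → I = 1
1 ∈ {1}.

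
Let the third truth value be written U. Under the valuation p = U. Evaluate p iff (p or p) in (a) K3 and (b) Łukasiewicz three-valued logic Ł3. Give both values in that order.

In K3: p or p = U or U = U
p iff (p or p) = U iff U = U
In Łukasiewicz three-valued logic Ł3: p or p = U or U = U
p iff (p or p) = U iff U = T  [1 − |½−½|]
They differ because K3 and Łukasiewicz three-valued logic Ł3 treat U differently under implication.

U; T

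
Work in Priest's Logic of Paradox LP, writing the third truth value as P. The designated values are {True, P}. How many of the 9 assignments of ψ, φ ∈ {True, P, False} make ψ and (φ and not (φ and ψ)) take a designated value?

3

Designated under: (ψ=True, φ=P); (ψ=P, φ=True); (ψ=P, φ=P).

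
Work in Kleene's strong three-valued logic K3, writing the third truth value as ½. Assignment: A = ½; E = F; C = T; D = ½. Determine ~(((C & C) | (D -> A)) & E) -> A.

½

C & C = T & T = T
D -> A = ½ -> ½ = ½  [~½ | ½]
(C & C) | (D -> A) = T | ½ = T
((C & C) | (D -> A)) & E = T & F = F
~(((C & C) | (D -> A)) & E) = ~F = T
~(((C & C) | (D -> A)) & E) -> A = T -> ½ = ½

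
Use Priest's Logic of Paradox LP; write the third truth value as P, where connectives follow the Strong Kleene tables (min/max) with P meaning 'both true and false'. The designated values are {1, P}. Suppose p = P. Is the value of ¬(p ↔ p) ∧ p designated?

p ↔ p = P ↔ P = P
¬(p ↔ p) = ¬P = P
¬(p ↔ p) ∧ p = P ∧ P = P
P ∈ {1, P}.

Yes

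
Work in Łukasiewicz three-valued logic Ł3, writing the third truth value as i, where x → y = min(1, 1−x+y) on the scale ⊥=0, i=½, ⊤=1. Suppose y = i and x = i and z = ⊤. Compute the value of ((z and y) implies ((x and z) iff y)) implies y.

z and y = ⊤ and i = i
x and z = i and ⊤ = i
(x and z) iff y = i iff i = ⊤  [1 − |½−½|]
(z and y) implies ((x and z) iff y) = i implies ⊤ = ⊤
((z and y) implies ((x and z) iff y)) implies y = ⊤ implies i = i

i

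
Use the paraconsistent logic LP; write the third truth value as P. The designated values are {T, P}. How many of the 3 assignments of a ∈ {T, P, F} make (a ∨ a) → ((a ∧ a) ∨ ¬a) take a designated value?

3

a=T: T ✓
a=P: P ✓
a=F: T ✓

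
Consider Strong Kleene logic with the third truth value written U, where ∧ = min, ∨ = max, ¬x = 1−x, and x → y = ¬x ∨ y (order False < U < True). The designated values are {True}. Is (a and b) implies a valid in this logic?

Countermodel: a=U, b=True gives U, which is not designated.

No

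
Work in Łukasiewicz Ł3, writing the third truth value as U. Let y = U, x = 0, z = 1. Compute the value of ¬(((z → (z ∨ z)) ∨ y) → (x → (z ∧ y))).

z ∨ z = 1 ∨ 1 = 1
z → (z ∨ z) = 1 → 1 = 1
(z → (z ∨ z)) ∨ y = 1 ∨ U = 1
z ∧ y = 1 ∧ U = U
x → (z ∧ y) = 0 → U = 1  [min(1, 1−0+½)]
((z → (z ∨ z)) ∨ y) → (x → (z ∧ y)) = 1 → 1 = 1
¬(((z → (z ∨ z)) ∨ y) → (x → (z ∧ y))) = ¬1 = 0

0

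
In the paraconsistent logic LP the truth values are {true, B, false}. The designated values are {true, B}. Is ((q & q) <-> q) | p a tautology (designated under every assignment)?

Yes

Every assignment of q, p over {true, B, false} gives a value in {true, B}.
In particular, with q=B, p=B: ((q & q) <-> q) | p = B.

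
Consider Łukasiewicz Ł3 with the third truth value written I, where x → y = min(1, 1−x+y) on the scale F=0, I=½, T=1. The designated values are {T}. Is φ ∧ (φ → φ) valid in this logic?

No

Countermodel: φ=I gives I, which is not designated.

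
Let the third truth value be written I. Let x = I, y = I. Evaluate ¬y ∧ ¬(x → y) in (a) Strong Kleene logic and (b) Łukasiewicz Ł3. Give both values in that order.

In Strong Kleene logic: ¬y = ¬I = I
x → y = I → I = I
¬(x → y) = ¬I = I
¬y ∧ ¬(x → y) = I ∧ I = I
In Łukasiewicz Ł3: ¬y = ¬I = I
x → y = I → I = True
¬(x → y) = ¬True = False
¬y ∧ ¬(x → y) = I ∧ False = False
They differ because Strong Kleene logic and Łukasiewicz Ł3 treat I differently under implication.

I; False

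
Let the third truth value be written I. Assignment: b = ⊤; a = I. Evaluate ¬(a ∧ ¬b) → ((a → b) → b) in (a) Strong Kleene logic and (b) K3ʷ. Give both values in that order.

In Strong Kleene logic: ¬b = ¬⊤ = ⊥
a ∧ ¬b = I ∧ ⊥ = ⊥
¬(a ∧ ¬b) = ¬⊥ = ⊤
a → b = I → ⊤ = ⊤
(a → b) → b = ⊤ → ⊤ = ⊤
¬(a ∧ ¬b) → ((a → b) → b) = ⊤ → ⊤ = ⊤
In K3ʷ: ¬b = ¬⊤ = ⊥
a ∧ ¬b = I ∧ ⊥ = I
¬(a ∧ ¬b) = ¬I = I
a → b = I → ⊤ = I
(a → b) → b = I → ⊤ = I
¬(a ∧ ¬b) → ((a → b) → b) = I → I = I
They differ because Strong Kleene logic and K3ʷ treat I differently under the binary connectives.

⊤; I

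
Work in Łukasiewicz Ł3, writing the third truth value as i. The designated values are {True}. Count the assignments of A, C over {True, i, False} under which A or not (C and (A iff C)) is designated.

Of the 9 assignments, 6 give a value in {True}.

6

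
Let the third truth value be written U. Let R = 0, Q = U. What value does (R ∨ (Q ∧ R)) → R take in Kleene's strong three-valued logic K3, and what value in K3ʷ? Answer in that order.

In Kleene's strong three-valued logic K3: Q ∧ R = U ∧ 0 = 0
R ∨ (Q ∧ R) = 0 ∨ 0 = 0
(R ∨ (Q ∧ R)) → R = 0 → 0 = 1
In K3ʷ: Q ∧ R = U ∧ 0 = U
R ∨ (Q ∧ R) = 0 ∨ U = U
(R ∨ (Q ∧ R)) → R = U → 0 = U
They differ because Kleene's strong three-valued logic K3 and K3ʷ treat U differently under the binary connectives.

1; U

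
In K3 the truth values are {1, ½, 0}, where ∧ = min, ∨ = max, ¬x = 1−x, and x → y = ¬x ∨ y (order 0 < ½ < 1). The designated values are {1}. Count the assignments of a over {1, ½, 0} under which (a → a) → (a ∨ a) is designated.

1

a=1: 1 ✓
a=½: ½ ·
a=0: 0 ·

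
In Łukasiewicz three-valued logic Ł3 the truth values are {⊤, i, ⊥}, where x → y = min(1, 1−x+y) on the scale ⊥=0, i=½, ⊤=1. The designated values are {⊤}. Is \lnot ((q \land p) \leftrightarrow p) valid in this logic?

Countermodel: q=⊤, p=⊤ gives ⊥, which is not designated.

No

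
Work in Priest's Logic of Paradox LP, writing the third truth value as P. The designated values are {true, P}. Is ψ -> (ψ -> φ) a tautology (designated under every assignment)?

No

Countermodel: ψ=true, φ=false gives false, which is not designated.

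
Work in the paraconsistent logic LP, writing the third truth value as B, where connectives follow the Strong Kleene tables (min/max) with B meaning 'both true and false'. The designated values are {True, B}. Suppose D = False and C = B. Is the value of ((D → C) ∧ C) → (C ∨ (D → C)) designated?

Yes

D → C = False → B = True  [¬False ∨ B]
(D → C) ∧ C = True ∧ B = B
D → C = False → B = True
C ∨ (D → C) = B ∨ True = True
((D → C) ∧ C) → (C ∨ (D → C)) = B → True = True
True ∈ {True, B}.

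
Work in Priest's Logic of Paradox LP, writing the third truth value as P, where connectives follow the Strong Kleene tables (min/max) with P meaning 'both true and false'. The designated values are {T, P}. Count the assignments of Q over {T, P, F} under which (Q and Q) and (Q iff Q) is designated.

Q=T: T ✓
Q=P: P ✓
Q=F: F ·

2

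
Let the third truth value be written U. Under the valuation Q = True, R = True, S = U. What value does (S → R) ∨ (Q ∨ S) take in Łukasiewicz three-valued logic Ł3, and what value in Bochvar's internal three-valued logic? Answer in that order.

True; U

In Łukasiewicz three-valued logic Ł3: S → R = U → True = True
Q ∨ S = True ∨ U = True
(S → R) ∨ (Q ∨ S) = True ∨ True = True
In Bochvar's internal three-valued logic: S → R = U → True = U
Q ∨ S = True ∨ U = U
(S → R) ∨ (Q ∨ S) = U ∨ U = U
They differ because Łukasiewicz three-valued logic Ł3 and Bochvar's internal three-valued logic treat U differently under the binary connectives.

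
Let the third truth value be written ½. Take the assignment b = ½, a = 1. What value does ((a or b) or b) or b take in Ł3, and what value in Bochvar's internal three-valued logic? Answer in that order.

In Ł3: a or b = 1 or ½ = 1
(a or b) or b = 1 or ½ = 1
((a or b) or b) or b = 1 or ½ = 1
In Bochvar's internal three-valued logic: a or b = 1 or ½ = ½
(a or b) or b = ½ or ½ = ½
((a or b) or b) or b = ½ or ½ = ½
They differ because Ł3 and Bochvar's internal three-valued logic treat ½ differently under the binary connectives.

1; ½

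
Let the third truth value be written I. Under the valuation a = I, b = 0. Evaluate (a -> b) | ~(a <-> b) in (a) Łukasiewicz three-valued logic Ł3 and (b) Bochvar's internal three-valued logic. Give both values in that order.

I; I

In Łukasiewicz three-valued logic Ł3: a -> b = I -> 0 = I  [min(1, 1−½+0)]
a <-> b = I <-> 0 = I
~(a <-> b) = ~I = I
(a -> b) | ~(a <-> b) = I | I = I
In Bochvar's internal three-valued logic: a -> b = I -> 0 = I  [any arg is the third value ⇒ result is the third value]
a <-> b = I <-> 0 = I
~(a <-> b) = ~I = I
(a -> b) | ~(a <-> b) = I | I = I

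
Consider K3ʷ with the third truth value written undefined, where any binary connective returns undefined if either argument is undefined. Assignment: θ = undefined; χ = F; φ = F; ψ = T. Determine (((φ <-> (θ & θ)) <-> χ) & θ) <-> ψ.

undefined

θ & θ = undefined & undefined = undefined
φ <-> (θ & θ) = F <-> undefined = undefined
(φ <-> (θ & θ)) <-> χ = undefined <-> F = undefined
((φ <-> (θ & θ)) <-> χ) & θ = undefined & undefined = undefined
(((φ <-> (θ & θ)) <-> χ) & θ) <-> ψ = undefined <-> T = undefined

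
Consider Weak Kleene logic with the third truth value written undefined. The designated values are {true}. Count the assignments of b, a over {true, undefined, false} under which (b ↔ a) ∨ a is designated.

3

Designated under: (b=true, a=true); (b=false, a=true); (b=false, a=false).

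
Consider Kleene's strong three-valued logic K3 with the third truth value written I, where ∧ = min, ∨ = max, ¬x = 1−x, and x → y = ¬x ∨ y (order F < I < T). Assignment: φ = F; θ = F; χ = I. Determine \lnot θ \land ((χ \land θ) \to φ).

\lnot θ = \lnot F = T
χ \land θ = I \land F = F
(χ \land θ) \to φ = F \to F = T
\lnot θ \land ((χ \land θ) \to φ) = T \land T = T

T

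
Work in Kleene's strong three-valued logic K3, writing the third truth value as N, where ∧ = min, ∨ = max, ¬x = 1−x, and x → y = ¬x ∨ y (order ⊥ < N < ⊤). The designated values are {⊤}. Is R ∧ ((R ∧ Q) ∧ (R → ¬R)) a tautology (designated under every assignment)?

Countermodel: R=⊤, Q=⊤ gives ⊥, which is not designated.

No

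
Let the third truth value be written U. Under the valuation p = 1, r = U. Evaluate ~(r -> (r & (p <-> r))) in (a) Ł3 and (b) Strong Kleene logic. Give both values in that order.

0; U

In Ł3: p <-> r = 1 <-> U = U  [1 − |1−½|]
r & (p <-> r) = U & U = U
r -> (r & (p <-> r)) = U -> U = 1
~(r -> (r & (p <-> r))) = ~1 = 0
In Strong Kleene logic: p <-> r = 1 <-> U = U
r & (p <-> r) = U & U = U
r -> (r & (p <-> r)) = U -> U = U  [~U | U]
~(r -> (r & (p <-> r))) = ~U = U
They differ because Ł3 and Strong Kleene logic treat U differently under implication.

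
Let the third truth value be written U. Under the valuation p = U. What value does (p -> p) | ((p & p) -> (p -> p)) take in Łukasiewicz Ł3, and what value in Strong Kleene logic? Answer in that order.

In Łukasiewicz Ł3: p -> p = U -> U = T
p & p = U & U = U
p -> p = U -> U = T
(p & p) -> (p -> p) = U -> T = T
(p -> p) | ((p & p) -> (p -> p)) = T | T = T
In Strong Kleene logic: p -> p = U -> U = U  [~U | U]
p & p = U & U = U
p -> p = U -> U = U
(p & p) -> (p -> p) = U -> U = U
(p -> p) | ((p & p) -> (p -> p)) = U | U = U
They differ because Łukasiewicz Ł3 and Strong Kleene logic treat U differently under implication.

T; U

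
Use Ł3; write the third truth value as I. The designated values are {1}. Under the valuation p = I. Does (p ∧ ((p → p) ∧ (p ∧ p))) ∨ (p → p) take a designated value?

p → p = I → I = 1  [min(1, 1−½+½)]
p ∧ p = I ∧ I = I
(p → p) ∧ (p ∧ p) = 1 ∧ I = I
p ∧ ((p → p) ∧ (p ∧ p)) = I ∧ I = I
p → p = I → I = 1
(p ∧ ((p → p) ∧ (p ∧ p))) ∨ (p → p) = I ∨ 1 = 1
1 ∈ {1}.

Yes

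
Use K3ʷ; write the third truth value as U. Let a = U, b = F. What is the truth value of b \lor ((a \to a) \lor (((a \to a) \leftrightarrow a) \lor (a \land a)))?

U

a \to a = U \to U = U  [any arg is the third value ⇒ result is the third value]
a \to a = U \to U = U
(a \to a) \leftrightarrow a = U \leftrightarrow U = U
a \land a = U \land U = U
((a \to a) \leftrightarrow a) \lor (a \land a) = U \lor U = U
(a \to a) \lor (((a \to a) \leftrightarrow a) \lor (a \land a)) = U \lor U = U
b \lor ((a \to a) \lor (((a \to a) \leftrightarrow a) \lor (a \land a))) = F \lor U = U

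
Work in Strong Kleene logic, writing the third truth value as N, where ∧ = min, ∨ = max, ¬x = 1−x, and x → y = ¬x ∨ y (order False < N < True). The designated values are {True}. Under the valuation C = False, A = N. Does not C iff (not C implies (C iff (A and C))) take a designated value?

Yes

not C = not False = True
not C = not False = True
A and C = N and False = False
C iff (A and C) = False iff False = True
not C implies (C iff (A and C)) = True implies True = True
not C iff (not C implies (C iff (A and C))) = True iff True = True
True ∈ {True}.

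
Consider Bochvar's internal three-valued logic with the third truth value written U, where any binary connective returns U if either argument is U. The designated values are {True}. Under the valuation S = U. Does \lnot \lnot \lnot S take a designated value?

No

\lnot S = \lnot U = U
\lnot \lnot S = \lnot U = U
\lnot \lnot \lnot S = \lnot U = U
U ∉ {True}.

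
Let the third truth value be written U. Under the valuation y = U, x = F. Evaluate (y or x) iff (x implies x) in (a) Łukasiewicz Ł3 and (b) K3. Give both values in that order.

In Łukasiewicz Ł3: y or x = U or F = U
x implies x = F implies F = T
(y or x) iff (x implies x) = U iff T = U
In K3: y or x = U or F = U
x implies x = F implies F = T
(y or x) iff (x implies x) = U iff T = U

U; U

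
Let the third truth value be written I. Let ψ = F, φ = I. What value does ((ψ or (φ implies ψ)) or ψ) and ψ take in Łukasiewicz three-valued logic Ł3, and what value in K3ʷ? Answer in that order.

F; I

In Łukasiewicz three-valued logic Ł3: φ implies ψ = I implies F = I  [min(1, 1−½+0)]
ψ or (φ implies ψ) = F or I = I
(ψ or (φ implies ψ)) or ψ = I or F = I
((ψ or (φ implies ψ)) or ψ) and ψ = I and F = F
In K3ʷ: φ implies ψ = I implies F = I
ψ or (φ implies ψ) = F or I = I
(ψ or (φ implies ψ)) or ψ = I or F = I
((ψ or (φ implies ψ)) or ψ) and ψ = I and F = I
They differ because Łukasiewicz three-valued logic Ł3 and K3ʷ treat I differently under the binary connectives.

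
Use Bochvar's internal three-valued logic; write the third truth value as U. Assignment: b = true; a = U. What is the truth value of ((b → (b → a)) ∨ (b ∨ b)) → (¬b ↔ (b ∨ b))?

U

b → a = true → U = U  [any arg is the third value ⇒ result is the third value]
b → (b → a) = true → U = U
b ∨ b = true ∨ true = true
(b → (b → a)) ∨ (b ∨ b) = U ∨ true = U
¬b = ¬true = false
b ∨ b = true ∨ true = true
¬b ↔ (b ∨ b) = false ↔ true = false
((b → (b → a)) ∨ (b ∨ b)) → (¬b ↔ (b ∨ b)) = U → false = U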